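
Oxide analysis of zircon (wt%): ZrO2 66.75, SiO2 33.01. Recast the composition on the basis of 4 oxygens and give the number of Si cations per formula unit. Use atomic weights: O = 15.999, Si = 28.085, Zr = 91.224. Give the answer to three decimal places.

1.007 Si apfu

ZrO2 (M=123.222): mol = 0.54171; Zr = 0.54171, O = 1.08342.
SiO2 (M=60.083): mol = 0.54941; Si = 0.54941, O = 1.09882.
ΣO = 2.18224; factor = 4/ΣO = 1.83298.
Si apfu = 0.54941 × 1.83298 = 1.007.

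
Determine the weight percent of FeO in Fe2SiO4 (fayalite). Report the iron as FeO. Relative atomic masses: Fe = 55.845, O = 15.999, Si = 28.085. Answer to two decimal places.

70.51 wt%

M(Fe2SiO4) = 203.771 g/mol; M(FeO) = 71.844 g/mol.
Moles FeO per formula unit = 2 Fe ÷ 1 = 2.0000.
FeO fraction = (2.0000 × 71.844) / 203.771 = 143.688/203.771 = 0.7051.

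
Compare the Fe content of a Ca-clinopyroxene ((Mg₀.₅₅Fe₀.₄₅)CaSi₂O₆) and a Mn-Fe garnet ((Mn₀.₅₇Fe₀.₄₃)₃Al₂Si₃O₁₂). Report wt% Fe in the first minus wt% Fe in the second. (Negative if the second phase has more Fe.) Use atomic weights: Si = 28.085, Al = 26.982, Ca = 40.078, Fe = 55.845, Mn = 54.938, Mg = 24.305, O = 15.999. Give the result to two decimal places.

-3.63 percentage points

First mineral: 25.130 g Fe in 230.740 g formula = 10.89 wt% Fe.
Second mineral: 72.040 g Fe in 496.191 g formula = 14.52 wt% Fe.
10.89% − 14.52% gives a difference of -3.63 percentage points.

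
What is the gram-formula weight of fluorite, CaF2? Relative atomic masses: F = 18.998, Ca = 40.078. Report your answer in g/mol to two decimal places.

78.07 g/mol

Ca: 1 × 40.078 = 40.0780
F: 2 × 18.998 = 37.9960
Summing the contributions gives the formula mass.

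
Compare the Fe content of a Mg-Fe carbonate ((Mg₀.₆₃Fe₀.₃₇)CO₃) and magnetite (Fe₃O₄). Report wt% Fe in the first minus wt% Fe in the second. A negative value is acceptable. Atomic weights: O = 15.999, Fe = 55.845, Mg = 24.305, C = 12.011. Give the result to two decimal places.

Fe in (Mg₀.₆₃Fe₀.₃₇)CO₃: molar mass 95.983 g/mol; 0.37×55.845 = 20.663 g → 21.53 wt%.
Fe in Fe₃O₄: molar mass 231.531 g/mol; 3×55.845 = 167.535 g → 72.36 wt%.
Difference = 21.53 − 72.36 = -50.83 percentage points.

-50.83 percentage points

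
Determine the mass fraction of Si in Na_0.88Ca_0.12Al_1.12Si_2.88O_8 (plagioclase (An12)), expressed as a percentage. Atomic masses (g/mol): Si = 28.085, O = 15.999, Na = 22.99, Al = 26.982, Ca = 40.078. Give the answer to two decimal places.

30.62 weight percent

Formula mass = 0.88×22.99 + 0.12×40.078 + 1.12×26.982 + 2.88×28.085 + 8×15.999 = 264.137 g/mol, of which 80.885 g is Si.
So Si makes up 80.885/264.137 = 0.3062 of the mass, i.e. 30.62%.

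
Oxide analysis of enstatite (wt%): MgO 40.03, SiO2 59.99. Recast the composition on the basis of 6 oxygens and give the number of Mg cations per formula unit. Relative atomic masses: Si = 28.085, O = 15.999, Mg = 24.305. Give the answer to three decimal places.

MgO: 40.03/40.304 = 0.99320 mol → 0.99320 mol Mg, 0.99320 mol O.
SiO2: 59.99/60.083 = 0.99845 mol → 0.99845 mol Si, 1.99690 mol O.
Total oxygen = 2.99010 mol. Normalization factor = 6/2.99010 = 2.00662.
Mg per 6 O = 0.99320 × 2.00662 = 1.993.

1.993 Mg apfu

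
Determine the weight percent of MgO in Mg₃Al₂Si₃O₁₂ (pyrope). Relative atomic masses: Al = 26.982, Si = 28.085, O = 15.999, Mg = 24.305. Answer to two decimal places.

M(Mg₃Al₂Si₃O₁₂) = 403.122 g/mol; M(MgO) = 40.304 g/mol.
Moles MgO per formula unit = 3 Mg ÷ 1 = 3.0000.
MgO fraction = (3.0000 × 40.304) / 403.122 = 120.912/403.122 = 0.2999.

29.99 wt%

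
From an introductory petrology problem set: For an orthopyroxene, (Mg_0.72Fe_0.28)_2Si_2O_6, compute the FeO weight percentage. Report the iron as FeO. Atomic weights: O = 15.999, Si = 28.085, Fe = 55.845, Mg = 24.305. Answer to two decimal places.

Molar mass of (Mg_0.72Fe_0.28)_2Si_2O_6 = 1.44*24.305 + 0.56*55.845 + 2*28.085 + 6*15.999 = 218.436 g/mol.
Each formula unit contains 0.56 Fe, equivalent to 0.56/1 = 0.5600 mol FeO.
M(FeO) = 1×55.845 + 1×15.999 = 71.844 g/mol.
Mass of FeO per formula unit = 0.5600 × 71.844 = 40.233 g.
FeO wt% = 40.233 / 218.436 × 100 = 18.42%.

18.42 wt%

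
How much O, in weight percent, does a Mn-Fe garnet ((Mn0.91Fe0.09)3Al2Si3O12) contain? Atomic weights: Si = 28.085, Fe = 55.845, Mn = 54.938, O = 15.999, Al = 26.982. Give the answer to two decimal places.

Molar mass of (Mn0.91Fe0.09)3Al2Si3O12: 2.73*54.938 + 0.27*55.845 + 2*26.982 + 3*28.085 + 12*15.999 = 495.266 g/mol.
Mass of O per formula unit: 12 × 15.999 = 191.988 g.
Weight fraction O = 191.988 / 495.266 = 0.3876.

38.76 weight percent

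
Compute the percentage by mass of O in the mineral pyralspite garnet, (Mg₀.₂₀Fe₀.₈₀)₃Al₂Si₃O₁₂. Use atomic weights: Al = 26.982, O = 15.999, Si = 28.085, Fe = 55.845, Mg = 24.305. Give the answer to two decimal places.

40.10 wt%

Formula mass = 0.60*24.305 + 2.40*55.845 + 2*26.982 + 3*28.085 + 12*15.999 = 478.818 g/mol, of which 191.988 g is O.
So O makes up 191.988/478.818 = 0.4010 of the mass, i.e. 40.10%.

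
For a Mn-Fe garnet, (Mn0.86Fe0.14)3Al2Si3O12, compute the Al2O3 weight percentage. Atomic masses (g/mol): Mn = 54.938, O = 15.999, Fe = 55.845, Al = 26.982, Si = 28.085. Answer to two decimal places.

Molar mass of (Mn0.86Fe0.14)3Al2Si3O12 = 2.58*54.938 + 0.42*55.845 + 2*26.982 + 3*28.085 + 12*15.999 = 495.402 g/mol.
Each formula unit contains 2 Al, equivalent to 2/2 = 1.0000 mol Al2O3.
M(Al2O3) = 2×26.982 + 3×15.999 = 101.961 g/mol.
Mass of Al2O3 per formula unit = 1.0000 × 101.961 = 101.961 g.
Al2O3 wt% = 101.961 / 495.402 × 100 = 20.58%.

20.58 wt%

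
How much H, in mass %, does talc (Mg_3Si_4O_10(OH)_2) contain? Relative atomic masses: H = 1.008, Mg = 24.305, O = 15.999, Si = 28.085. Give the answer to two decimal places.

0.53 mass %

M(Mg_3Si_4O_10(OH)_2) = 379.259 g/mol.
H contributes 2 × 1.008 = 2.016 g per mole.
2.016/379.259 = 0.0053 → 0.53%.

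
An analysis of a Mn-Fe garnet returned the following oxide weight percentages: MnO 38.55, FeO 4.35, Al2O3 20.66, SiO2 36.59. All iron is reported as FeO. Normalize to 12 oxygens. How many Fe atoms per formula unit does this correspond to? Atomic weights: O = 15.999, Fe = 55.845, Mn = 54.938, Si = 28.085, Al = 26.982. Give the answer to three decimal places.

MnO (M=70.937): mol = 0.54344; Mn = 0.54344, O = 0.54344.
FeO (M=71.844): mol = 0.06055; Fe = 0.06055, O = 0.06055.
Al2O3 (M=101.961): mol = 0.20263; Al = 0.40526, O = 0.60789.
SiO2 (M=60.083): mol = 0.60899; Si = 0.60899, O = 1.21798.
ΣO = 2.42986; factor = 12/ΣO = 4.93856.
Fe apfu = 0.06055 × 4.93856 = 0.299.

0.299 Fe apfu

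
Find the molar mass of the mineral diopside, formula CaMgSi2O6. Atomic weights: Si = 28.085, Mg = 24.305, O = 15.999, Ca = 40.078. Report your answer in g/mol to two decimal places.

216.55 g/mol

M = 1·40.078 + 1·24.305 + 2·28.085 + 6·15.999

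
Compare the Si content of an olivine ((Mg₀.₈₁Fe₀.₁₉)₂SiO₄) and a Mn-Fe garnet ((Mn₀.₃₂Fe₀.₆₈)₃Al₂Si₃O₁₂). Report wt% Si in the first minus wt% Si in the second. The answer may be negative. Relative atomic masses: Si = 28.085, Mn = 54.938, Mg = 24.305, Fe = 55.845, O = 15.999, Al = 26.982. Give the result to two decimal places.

1.44 percentage points

Si in (Mg₀.₈₁Fe₀.₁₉)₂SiO₄: molar mass 152.676 g/mol; 1×28.085 = 28.085 g → 18.40 wt%.
Si in (Mn₀.₃₂Fe₀.₆₈)₃Al₂Si₃O₁₂: molar mass 496.871 g/mol; 3×28.085 = 84.255 g → 16.96 wt%.
Difference = 18.40 − 16.96 = 1.44 percentage points.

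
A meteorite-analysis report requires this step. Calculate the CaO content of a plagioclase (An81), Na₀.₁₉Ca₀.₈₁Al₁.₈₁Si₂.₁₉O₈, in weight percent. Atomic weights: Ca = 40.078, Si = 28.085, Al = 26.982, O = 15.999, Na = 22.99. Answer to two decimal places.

Molar mass of Na₀.₁₉Ca₀.₈₁Al₁.₈₁Si₂.₁₉O₈ = 0.19*22.99 + 0.81*40.078 + 1.81*26.982 + 2.19*28.085 + 8*15.999 = 275.167 g/mol.
Each formula unit contains 0.81 Ca, equivalent to 0.81/1 = 0.8100 mol CaO.
M(CaO) = 1×40.078 + 1×15.999 = 56.077 g/mol.
Mass of CaO per formula unit = 0.8100 × 56.077 = 45.422 g.
CaO wt% = 45.422 / 275.167 × 100 = 16.51%.

16.51 wt%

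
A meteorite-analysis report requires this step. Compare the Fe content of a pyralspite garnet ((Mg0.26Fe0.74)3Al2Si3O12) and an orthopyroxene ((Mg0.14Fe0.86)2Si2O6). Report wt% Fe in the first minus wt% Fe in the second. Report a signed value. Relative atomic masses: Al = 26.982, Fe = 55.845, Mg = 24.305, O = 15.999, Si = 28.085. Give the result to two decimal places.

Fe in (Mg0.26Fe0.74)3Al2Si3O12: molar mass 473.141 g/mol; 2.22×55.845 = 123.976 g → 26.20 wt%.
Fe in (Mg0.14Fe0.86)2Si2O6: molar mass 255.023 g/mol; 1.72×55.845 = 96.053 g → 37.66 wt%.
Difference = 26.20 − 37.66 = -11.46 percentage points.

-11.46 percentage points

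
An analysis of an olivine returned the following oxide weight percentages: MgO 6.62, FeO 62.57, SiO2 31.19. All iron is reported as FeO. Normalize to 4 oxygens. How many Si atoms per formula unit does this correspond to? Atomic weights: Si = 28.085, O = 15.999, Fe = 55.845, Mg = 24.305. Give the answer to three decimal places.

1.001 Si apfu

MgO (M=40.304): mol = 0.16425; Mg = 0.16425, O = 0.16425.
FeO (M=71.844): mol = 0.87091; Fe = 0.87091, O = 0.87091.
SiO2 (M=60.083): mol = 0.51912; Si = 0.51912, O = 1.03824.
ΣO = 2.07340; factor = 4/ΣO = 1.92920.
Si apfu = 0.51912 × 1.92920 = 1.001.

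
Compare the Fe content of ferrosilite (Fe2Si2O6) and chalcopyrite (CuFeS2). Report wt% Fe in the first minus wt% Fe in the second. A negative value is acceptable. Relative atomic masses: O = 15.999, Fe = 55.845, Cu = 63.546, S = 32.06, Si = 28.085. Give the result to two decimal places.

11.90 percentage points

First mineral: 111.690 g Fe in 263.854 g formula = 42.33 wt% Fe.
Second mineral: 55.845 g Fe in 183.511 g formula = 30.43 wt% Fe.
42.33% − 30.43% gives a difference of 11.90 percentage points.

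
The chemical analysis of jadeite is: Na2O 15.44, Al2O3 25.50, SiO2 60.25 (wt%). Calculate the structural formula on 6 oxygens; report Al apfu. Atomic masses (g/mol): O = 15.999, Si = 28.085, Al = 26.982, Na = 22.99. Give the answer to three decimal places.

0.999 Al apfu

Na2O (M=61.979): mol = 0.24912; Na = 0.49824, O = 0.24912.
Al2O3 (M=101.961): mol = 0.25010; Al = 0.50020, O = 0.75030.
SiO2 (M=60.083): mol = 1.00278; Si = 1.00278, O = 2.00556.
ΣO = 3.00498; factor = 6/ΣO = 1.99669.
Al apfu = 0.50020 × 1.99669 = 0.999.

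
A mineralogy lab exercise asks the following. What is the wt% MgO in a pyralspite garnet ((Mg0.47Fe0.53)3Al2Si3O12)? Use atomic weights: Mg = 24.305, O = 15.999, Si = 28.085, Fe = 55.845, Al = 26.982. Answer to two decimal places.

12.54 wt%

Molar mass of (Mg0.47Fe0.53)3Al2Si3O12 = 1.41·24.305 + 1.59·55.845 + 2·26.982 + 3·28.085 + 12·15.999 = 453.271 g/mol.
Each formula unit contains 1.41 Mg, equivalent to 1.41/1 = 1.4100 mol MgO.
M(MgO) = 1×24.305 + 1×15.999 = 40.304 g/mol.
Mass of MgO per formula unit = 1.4100 × 40.304 = 56.829 g.
MgO wt% = 56.829 / 453.271 × 100 = 12.54%.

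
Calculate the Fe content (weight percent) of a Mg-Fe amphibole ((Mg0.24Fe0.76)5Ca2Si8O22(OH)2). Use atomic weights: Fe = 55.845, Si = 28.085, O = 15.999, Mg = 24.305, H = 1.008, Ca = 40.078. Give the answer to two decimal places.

22.76 weight percent

M((Mg0.24Fe0.76)5Ca2Si8O22(OH)2) = 932.205 g/mol.
Fe contributes 3.80 × 55.845 = 212.211 g per mole.
212.211/932.205 = 0.2276 → 22.76%.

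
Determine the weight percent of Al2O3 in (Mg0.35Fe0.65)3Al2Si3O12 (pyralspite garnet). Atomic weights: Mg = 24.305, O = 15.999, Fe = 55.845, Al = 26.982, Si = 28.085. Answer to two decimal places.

21.94 wt%

Formula mass = 464.625 g/mol.
2 Al → 1.0000 mol Al2O3 per formula unit; M(Al2O3) = 101.961, so Al2O3 mass = 101.961 g.
101.961/464.625 × 100 = 21.94 wt%.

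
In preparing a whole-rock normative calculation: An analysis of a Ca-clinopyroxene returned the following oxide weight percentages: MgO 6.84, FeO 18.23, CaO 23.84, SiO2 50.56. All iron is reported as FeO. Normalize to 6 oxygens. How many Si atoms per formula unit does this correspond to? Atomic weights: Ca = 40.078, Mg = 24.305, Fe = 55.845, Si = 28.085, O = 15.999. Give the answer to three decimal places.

1.994 Si apfu

MgO (M=40.304): mol = 0.16971; Mg = 0.16971, O = 0.16971.
FeO (M=71.844): mol = 0.25374; Fe = 0.25374, O = 0.25374.
CaO (M=56.077): mol = 0.42513; Ca = 0.42513, O = 0.42513.
SiO2 (M=60.083): mol = 0.84150; Si = 0.84150, O = 1.68300.
ΣO = 2.53158; factor = 6/ΣO = 2.37006.
Si apfu = 0.84150 × 2.37006 = 1.994.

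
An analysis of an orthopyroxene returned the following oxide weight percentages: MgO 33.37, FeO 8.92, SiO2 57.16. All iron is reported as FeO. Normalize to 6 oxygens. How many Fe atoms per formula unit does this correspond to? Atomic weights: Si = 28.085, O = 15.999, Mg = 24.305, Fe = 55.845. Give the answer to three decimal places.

0.261 Fe apfu

33.37 wt% MgO ÷ 40.304 g/mol = 0.82796 mol, giving 0.82796 Mg and 0.82796 O.
8.92 wt% FeO ÷ 71.844 g/mol = 0.12416 mol, giving 0.12416 Fe and 0.12416 O.
57.16 wt% SiO2 ÷ 60.083 g/mol = 0.95135 mol, giving 0.95135 Si and 1.90270 O.
Oxygen sums to 2.85482; scaling by 6/2.85482 = 2.10171 puts the formula on 6 O.
Fe: 0.12416 × 2.10171 = 0.261 atoms per formula unit.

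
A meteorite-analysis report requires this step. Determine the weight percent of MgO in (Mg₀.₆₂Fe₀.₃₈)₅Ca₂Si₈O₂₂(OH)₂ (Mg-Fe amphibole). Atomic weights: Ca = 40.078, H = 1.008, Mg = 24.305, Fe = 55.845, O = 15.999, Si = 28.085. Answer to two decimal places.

Molar mass of (Mg₀.₆₂Fe₀.₃₈)₅Ca₂Si₈O₂₂(OH)₂ = 3.10*24.305 + 1.90*55.845 + 2*40.078 + 8*28.085 + 24*15.999 + 2*1.008 = 872.279 g/mol.
Each formula unit contains 3.10 Mg, equivalent to 3.10/1 = 3.1000 mol MgO.
M(MgO) = 1×24.305 + 1×15.999 = 40.304 g/mol.
Mass of MgO per formula unit = 3.1000 × 40.304 = 124.942 g.
MgO wt% = 124.942 / 872.279 × 100 = 14.32%.

14.32 wt%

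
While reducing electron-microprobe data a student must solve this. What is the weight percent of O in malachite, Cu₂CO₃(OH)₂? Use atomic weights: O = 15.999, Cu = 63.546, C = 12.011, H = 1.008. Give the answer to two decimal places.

Formula mass = 2*63.546 + 1*12.011 + 5*15.999 + 2*1.008 = 221.114 g/mol, of which 79.995 g is O.
So O makes up 79.995/221.114 = 0.3618 of the mass, i.e. 36.18%.

36.18 mass %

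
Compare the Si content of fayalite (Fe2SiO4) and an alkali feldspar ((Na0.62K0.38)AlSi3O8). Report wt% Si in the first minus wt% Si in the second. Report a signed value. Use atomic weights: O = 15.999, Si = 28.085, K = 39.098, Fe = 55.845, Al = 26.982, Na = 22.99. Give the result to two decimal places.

-17.62 percentage points

Si in Fe2SiO4: molar mass 203.771 g/mol; 1×28.085 = 28.085 g → 13.78 wt%.
Si in (Na0.62K0.38)AlSi3O8: molar mass 268.340 g/mol; 3×28.085 = 84.255 g → 31.40 wt%.
Difference = 13.78 − 31.40 = -17.62 percentage points.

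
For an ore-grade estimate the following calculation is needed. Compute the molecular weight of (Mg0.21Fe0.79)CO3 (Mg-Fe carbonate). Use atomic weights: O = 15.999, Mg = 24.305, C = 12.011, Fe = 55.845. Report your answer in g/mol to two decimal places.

The formula mass is the sum 0.21*24.305 + 0.79*55.845 + 1*12.011 + 3*15.999.

109.23 g/mol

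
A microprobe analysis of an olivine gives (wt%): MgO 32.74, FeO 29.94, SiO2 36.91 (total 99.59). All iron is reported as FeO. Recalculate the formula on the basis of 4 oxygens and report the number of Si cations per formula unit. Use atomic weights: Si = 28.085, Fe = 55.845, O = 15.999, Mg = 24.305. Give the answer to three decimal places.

1.000 Si apfu

MgO: 32.74/40.304 = 0.81233 mol → 0.81233 mol Mg, 0.81233 mol O.
FeO: 29.94/71.844 = 0.41674 mol → 0.41674 mol Fe, 0.41674 mol O.
SiO2: 36.91/60.083 = 0.61432 mol → 0.61432 mol Si, 1.22864 mol O.
Total oxygen = 2.45771 mol. Normalization factor = 4/2.45771 = 1.62753.
Si per 4 O = 0.61432 × 1.62753 = 1.000.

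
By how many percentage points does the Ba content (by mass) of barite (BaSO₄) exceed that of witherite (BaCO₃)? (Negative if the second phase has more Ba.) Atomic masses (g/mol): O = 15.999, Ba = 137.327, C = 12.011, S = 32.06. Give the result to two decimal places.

First mineral: 137.327 g Ba in 233.383 g formula = 58.84 wt% Ba.
Second mineral: 137.327 g Ba in 197.335 g formula = 69.59 wt% Ba.
58.84% − 69.59% gives a difference of -10.75 percentage points.

-10.75 percentage points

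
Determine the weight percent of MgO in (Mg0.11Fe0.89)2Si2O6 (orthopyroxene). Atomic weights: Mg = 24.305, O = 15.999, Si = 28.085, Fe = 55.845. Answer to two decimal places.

3.45 wt%

M((Mg0.11Fe0.89)2Si2O6) = 256.915 g/mol; M(MgO) = 40.304 g/mol.
Moles MgO per formula unit = 0.22 Mg ÷ 1 = 0.2200.
MgO fraction = (0.2200 × 40.304) / 256.915 = 8.867/256.915 = 0.0345.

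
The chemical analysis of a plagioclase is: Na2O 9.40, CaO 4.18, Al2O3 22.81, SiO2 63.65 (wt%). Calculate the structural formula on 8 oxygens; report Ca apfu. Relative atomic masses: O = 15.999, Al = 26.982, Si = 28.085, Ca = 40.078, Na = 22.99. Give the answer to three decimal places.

Na2O (M=61.979): mol = 0.15166; Na = 0.30332, O = 0.15166.
CaO (M=56.077): mol = 0.07454; Ca = 0.07454, O = 0.07454.
Al2O3 (M=101.961): mol = 0.22371; Al = 0.44742, O = 0.67113.
SiO2 (M=60.083): mol = 1.05937; Si = 1.05937, O = 2.11874.
ΣO = 3.01607; factor = 8/ΣO = 2.65246.
Ca apfu = 0.07454 × 2.65246 = 0.198.

0.198 Ca apfu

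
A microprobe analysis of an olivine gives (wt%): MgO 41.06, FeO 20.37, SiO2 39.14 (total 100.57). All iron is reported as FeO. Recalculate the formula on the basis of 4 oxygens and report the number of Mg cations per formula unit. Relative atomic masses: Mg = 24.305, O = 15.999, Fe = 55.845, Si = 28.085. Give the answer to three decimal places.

1.564 Mg apfu

MgO (M=40.304): mol = 1.01876; Mg = 1.01876, O = 1.01876.
FeO (M=71.844): mol = 0.28353; Fe = 0.28353, O = 0.28353.
SiO2 (M=60.083): mol = 0.65143; Si = 0.65143, O = 1.30286.
ΣO = 2.60515; factor = 4/ΣO = 1.53542.
Mg apfu = 1.01876 × 1.53542 = 1.564.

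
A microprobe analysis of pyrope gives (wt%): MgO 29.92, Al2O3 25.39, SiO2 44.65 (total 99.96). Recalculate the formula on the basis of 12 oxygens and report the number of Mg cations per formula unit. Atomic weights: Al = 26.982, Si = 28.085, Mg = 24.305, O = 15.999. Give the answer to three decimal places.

MgO: 29.92/40.304 = 0.74236 mol → 0.74236 mol Mg, 0.74236 mol O.
Al2O3: 25.39/101.961 = 0.24902 mol → 0.49804 mol Al, 0.74706 mol O.
SiO2: 44.65/60.083 = 0.74314 mol → 0.74314 mol Si, 1.48628 mol O.
Total oxygen = 2.97570 mol. Normalization factor = 12/2.97570 = 4.03266.
Mg per 12 O = 0.74236 × 4.03266 = 2.994.

2.994 Mg apfu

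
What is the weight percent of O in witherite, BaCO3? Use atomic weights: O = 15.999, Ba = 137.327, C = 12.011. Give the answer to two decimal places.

24.32 weight percent

Formula mass = 1×137.327 + 1×12.011 + 3×15.999 = 197.335 g/mol, of which 47.997 g is O.
So O makes up 47.997/197.335 = 0.2432 of the mass, i.e. 24.32%.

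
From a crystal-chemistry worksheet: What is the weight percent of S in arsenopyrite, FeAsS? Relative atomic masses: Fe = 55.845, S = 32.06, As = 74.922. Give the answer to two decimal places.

M(FeAsS) = 162.827 g/mol.
S contributes 1 × 32.06 = 32.060 g per mole.
32.060/162.827 = 0.1969 → 19.69%.

19.69 weight percent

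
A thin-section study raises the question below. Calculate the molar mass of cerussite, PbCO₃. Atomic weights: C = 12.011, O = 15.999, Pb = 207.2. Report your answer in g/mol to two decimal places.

267.21 g/mol

The formula mass is the sum 1·207.2 + 1·12.011 + 3·15.999.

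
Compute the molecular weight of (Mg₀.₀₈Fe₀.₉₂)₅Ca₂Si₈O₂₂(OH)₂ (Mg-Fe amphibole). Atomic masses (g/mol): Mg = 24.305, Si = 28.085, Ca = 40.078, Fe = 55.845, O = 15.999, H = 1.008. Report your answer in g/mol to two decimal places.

M = 0.40·24.305 + 4.60·55.845 + 2·40.078 + 8·28.085 + 24·15.999 + 2·1.008

957.44 g/mol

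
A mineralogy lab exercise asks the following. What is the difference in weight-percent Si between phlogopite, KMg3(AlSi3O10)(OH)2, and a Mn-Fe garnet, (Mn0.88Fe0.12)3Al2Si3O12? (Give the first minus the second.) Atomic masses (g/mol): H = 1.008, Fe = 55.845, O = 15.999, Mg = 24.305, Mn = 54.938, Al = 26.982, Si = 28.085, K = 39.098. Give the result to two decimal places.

3.18 percentage points

First mineral: 84.255 g Si in 417.254 g formula = 20.19 wt% Si.
Second mineral: 84.255 g Si in 495.348 g formula = 17.01 wt% Si.
20.19% − 17.01% gives a difference of 3.18 percentage points.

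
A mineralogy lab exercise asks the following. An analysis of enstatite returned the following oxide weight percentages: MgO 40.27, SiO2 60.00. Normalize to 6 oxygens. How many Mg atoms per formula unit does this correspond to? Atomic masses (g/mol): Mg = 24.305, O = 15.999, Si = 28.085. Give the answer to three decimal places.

2.001 Mg apfu

MgO: 40.27/40.304 = 0.99916 mol → 0.99916 mol Mg, 0.99916 mol O.
SiO2: 60.00/60.083 = 0.99862 mol → 0.99862 mol Si, 1.99724 mol O.
Total oxygen = 2.99640 mol. Normalization factor = 6/2.99640 = 2.00240.
Mg per 6 O = 0.99916 × 2.00240 = 2.001.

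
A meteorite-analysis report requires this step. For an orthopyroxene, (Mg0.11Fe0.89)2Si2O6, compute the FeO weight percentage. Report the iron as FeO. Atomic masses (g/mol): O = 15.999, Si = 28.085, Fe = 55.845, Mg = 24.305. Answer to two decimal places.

M((Mg0.11Fe0.89)2Si2O6) = 256.915 g/mol; M(FeO) = 71.844 g/mol.
Moles FeO per formula unit = 1.78 Fe ÷ 1 = 1.7800.
FeO fraction = (1.7800 × 71.844) / 256.915 = 127.882/256.915 = 0.4978.

49.78 wt%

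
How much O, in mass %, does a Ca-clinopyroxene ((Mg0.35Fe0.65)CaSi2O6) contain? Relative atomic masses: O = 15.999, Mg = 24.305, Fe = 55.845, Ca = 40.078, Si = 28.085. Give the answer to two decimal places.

Formula mass = 0.35×24.305 + 0.65×55.845 + 1×40.078 + 2×28.085 + 6×15.999 = 237.048 g/mol, of which 95.994 g is O.
So O makes up 95.994/237.048 = 0.4050 of the mass, i.e. 40.50%.

40.50 mass %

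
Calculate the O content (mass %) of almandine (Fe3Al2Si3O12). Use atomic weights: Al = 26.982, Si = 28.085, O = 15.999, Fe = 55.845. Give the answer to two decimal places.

Formula mass = 3·55.845 + 2·26.982 + 3·28.085 + 12·15.999 = 497.742 g/mol, of which 191.988 g is O.
So O makes up 191.988/497.742 = 0.3857 of the mass, i.e. 38.57%.

38.57 mass %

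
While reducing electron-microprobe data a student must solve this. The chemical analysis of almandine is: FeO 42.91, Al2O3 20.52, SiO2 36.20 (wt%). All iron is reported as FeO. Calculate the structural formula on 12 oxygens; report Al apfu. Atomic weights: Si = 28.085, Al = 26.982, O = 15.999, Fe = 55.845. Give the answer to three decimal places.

42.91 wt% FeO ÷ 71.844 g/mol = 0.59727 mol, giving 0.59727 Fe and 0.59727 O.
20.52 wt% Al2O3 ÷ 101.961 g/mol = 0.20125 mol, giving 0.40250 Al and 0.60375 O.
36.20 wt% SiO2 ÷ 60.083 g/mol = 0.60250 mol, giving 0.60250 Si and 1.20500 O.
Oxygen sums to 2.40602; scaling by 12/2.40602 = 4.98749 puts the formula on 12 O.
Al: 0.40250 × 4.98749 = 2.007 atoms per formula unit.

2.007 Al apfu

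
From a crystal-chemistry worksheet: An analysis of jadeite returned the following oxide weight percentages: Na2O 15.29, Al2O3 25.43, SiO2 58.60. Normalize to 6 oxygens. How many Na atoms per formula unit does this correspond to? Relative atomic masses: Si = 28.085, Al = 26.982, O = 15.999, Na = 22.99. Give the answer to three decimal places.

1.005 Na apfu

Na2O (M=61.979): mol = 0.24670; Na = 0.49340, O = 0.24670.
Al2O3 (M=101.961): mol = 0.24941; Al = 0.49882, O = 0.74823.
SiO2 (M=60.083): mol = 0.97532; Si = 0.97532, O = 1.95064.
ΣO = 2.94557; factor = 6/ΣO = 2.03696.
Na apfu = 0.49340 × 2.03696 = 1.005.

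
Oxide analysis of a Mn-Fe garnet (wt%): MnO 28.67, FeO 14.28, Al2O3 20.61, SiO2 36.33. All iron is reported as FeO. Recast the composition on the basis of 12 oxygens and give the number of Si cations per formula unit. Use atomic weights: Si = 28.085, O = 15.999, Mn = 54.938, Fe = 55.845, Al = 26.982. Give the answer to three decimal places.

28.67 wt% MnO ÷ 70.937 g/mol = 0.40416 mol, giving 0.40416 Mn and 0.40416 O.
14.28 wt% FeO ÷ 71.844 g/mol = 0.19876 mol, giving 0.19876 Fe and 0.19876 O.
20.61 wt% Al2O3 ÷ 101.961 g/mol = 0.20214 mol, giving 0.40428 Al and 0.60642 O.
36.33 wt% SiO2 ÷ 60.083 g/mol = 0.60466 mol, giving 0.60466 Si and 1.20932 O.
Oxygen sums to 2.41866; scaling by 12/2.41866 = 4.96142 puts the formula on 12 O.
Si: 0.60466 × 4.96142 = 3.000 atoms per formula unit.

3.000 Si apfu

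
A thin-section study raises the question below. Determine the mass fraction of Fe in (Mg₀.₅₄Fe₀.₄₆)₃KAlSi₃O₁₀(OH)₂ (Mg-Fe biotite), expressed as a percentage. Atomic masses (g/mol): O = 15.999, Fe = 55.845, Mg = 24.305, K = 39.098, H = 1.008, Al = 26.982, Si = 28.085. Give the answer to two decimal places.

16.73 mass %

Molar mass of (Mg₀.₅₄Fe₀.₄₆)₃KAlSi₃O₁₀(OH)₂: 1.62×24.305 + 1.38×55.845 + 1×39.098 + 1×26.982 + 3×28.085 + 12×15.999 + 2×1.008 = 460.779 g/mol.
Mass of Fe per formula unit: 1.38 × 55.845 = 77.066 g.
Weight fraction Fe = 77.066 / 460.779 = 0.1673.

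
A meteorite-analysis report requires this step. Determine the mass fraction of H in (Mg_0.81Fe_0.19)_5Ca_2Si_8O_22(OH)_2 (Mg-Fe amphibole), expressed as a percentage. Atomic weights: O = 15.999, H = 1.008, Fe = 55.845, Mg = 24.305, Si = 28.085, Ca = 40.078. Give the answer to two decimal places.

Molar mass of (Mg_0.81Fe_0.19)_5Ca_2Si_8O_22(OH)_2: 4.05×24.305 + 0.95×55.845 + 2×40.078 + 8×28.085 + 24×15.999 + 2×1.008 = 842.316 g/mol.
Mass of H per formula unit: 2 × 1.008 = 2.016 g.
Weight fraction H = 2.016 / 842.316 = 0.0024.

0.24 weight percent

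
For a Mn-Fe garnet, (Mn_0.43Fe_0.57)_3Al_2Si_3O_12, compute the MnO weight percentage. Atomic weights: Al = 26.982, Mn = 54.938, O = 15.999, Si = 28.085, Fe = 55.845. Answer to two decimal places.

18.43 wt%

M((Mn_0.43Fe_0.57)_3Al_2Si_3O_12) = 496.572 g/mol; M(MnO) = 70.937 g/mol.
Moles MnO per formula unit = 1.29 Mn ÷ 1 = 1.2900.
MnO fraction = (1.2900 × 70.937) / 496.572 = 91.509/496.572 = 0.1843.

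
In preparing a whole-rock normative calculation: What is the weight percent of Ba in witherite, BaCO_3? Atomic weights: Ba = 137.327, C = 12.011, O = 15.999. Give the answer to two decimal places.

Formula mass = 1×137.327 + 1×12.011 + 3×15.999 = 197.335 g/mol, of which 137.327 g is Ba.
So Ba makes up 137.327/197.335 = 0.6959 of the mass, i.e. 69.59%.

69.59 mass %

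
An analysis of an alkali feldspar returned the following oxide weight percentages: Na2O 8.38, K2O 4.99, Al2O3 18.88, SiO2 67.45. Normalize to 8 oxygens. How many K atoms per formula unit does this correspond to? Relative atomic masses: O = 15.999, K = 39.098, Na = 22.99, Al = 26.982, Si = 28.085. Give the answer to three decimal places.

0.284 K apfu

8.38 wt% Na2O ÷ 61.979 g/mol = 0.13521 mol, giving 0.27042 Na and 0.13521 O.
4.99 wt% K2O ÷ 94.195 g/mol = 0.05298 mol, giving 0.10596 K and 0.05298 O.
18.88 wt% Al2O3 ÷ 101.961 g/mol = 0.18517 mol, giving 0.37034 Al and 0.55551 O.
67.45 wt% SiO2 ÷ 60.083 g/mol = 1.12261 mol, giving 1.12261 Si and 2.24522 O.
Oxygen sums to 2.98892; scaling by 8/2.98892 = 2.67655 puts the formula on 8 O.
K: 0.10596 × 2.67655 = 0.284 atoms per formula unit.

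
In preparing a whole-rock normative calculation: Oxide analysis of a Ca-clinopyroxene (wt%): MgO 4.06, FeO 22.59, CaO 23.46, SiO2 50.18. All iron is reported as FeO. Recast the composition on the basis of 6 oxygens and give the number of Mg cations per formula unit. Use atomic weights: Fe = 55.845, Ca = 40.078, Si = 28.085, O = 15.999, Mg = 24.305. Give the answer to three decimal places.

4.06 wt% MgO ÷ 40.304 g/mol = 0.10073 mol, giving 0.10073 Mg and 0.10073 O.
22.59 wt% FeO ÷ 71.844 g/mol = 0.31443 mol, giving 0.31443 Fe and 0.31443 O.
23.46 wt% CaO ÷ 56.077 g/mol = 0.41835 mol, giving 0.41835 Ca and 0.41835 O.
50.18 wt% SiO2 ÷ 60.083 g/mol = 0.83518 mol, giving 0.83518 Si and 1.67036 O.
Oxygen sums to 2.50387; scaling by 6/2.50387 = 2.39629 puts the formula on 6 O.
Mg: 0.10073 × 2.39629 = 0.241 atoms per formula unit.

0.241 Mg apfu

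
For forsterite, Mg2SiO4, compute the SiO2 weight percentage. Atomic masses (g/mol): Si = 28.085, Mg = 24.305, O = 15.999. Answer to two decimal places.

42.71 wt%

Molar mass of Mg2SiO4 = 2×24.305 + 1×28.085 + 4×15.999 = 140.691 g/mol.
Each formula unit contains 1 Si, equivalent to 1/1 = 1.0000 mol SiO2.
M(SiO2) = 1×28.085 + 2×15.999 = 60.083 g/mol.
Mass of SiO2 per formula unit = 1.0000 × 60.083 = 60.083 g.
SiO2 wt% = 60.083 / 140.691 × 100 = 42.71%.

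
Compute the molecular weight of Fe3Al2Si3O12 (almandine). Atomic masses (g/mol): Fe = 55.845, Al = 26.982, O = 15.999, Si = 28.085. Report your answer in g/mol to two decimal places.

M = 3×55.845 + 2×26.982 + 3×28.085 + 12×15.999

497.74 g/mol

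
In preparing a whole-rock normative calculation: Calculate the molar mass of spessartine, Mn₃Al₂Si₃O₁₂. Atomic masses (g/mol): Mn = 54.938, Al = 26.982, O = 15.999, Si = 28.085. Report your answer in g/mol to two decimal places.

495.02 g/mol

M = 3*54.938 + 2*26.982 + 3*28.085 + 12*15.999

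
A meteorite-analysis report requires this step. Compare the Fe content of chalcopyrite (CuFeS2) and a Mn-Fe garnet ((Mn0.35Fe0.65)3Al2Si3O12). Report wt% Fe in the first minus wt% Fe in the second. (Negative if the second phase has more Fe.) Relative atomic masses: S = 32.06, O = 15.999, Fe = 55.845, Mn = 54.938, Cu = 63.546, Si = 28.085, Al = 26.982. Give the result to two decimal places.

8.51 percentage points

Fe in CuFeS2: molar mass 183.511 g/mol; 1×55.845 = 55.845 g → 30.43 wt%.
Fe in (Mn0.35Fe0.65)3Al2Si3O12: molar mass 496.790 g/mol; 1.95×55.845 = 108.898 g → 21.92 wt%.
Difference = 30.43 − 21.92 = 8.51 percentage points.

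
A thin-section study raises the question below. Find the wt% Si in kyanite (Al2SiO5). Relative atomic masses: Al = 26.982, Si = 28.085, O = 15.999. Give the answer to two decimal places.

17.33 weight percent

M(Al2SiO5) = 162.044 g/mol.
Si contributes 1 × 28.085 = 28.085 g per mole.
28.085/162.044 = 0.1733 → 17.33%.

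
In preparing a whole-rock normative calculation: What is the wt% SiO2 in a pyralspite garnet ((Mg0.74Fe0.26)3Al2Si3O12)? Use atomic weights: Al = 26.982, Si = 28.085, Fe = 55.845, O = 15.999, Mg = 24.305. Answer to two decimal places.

Molar mass of (Mg0.74Fe0.26)3Al2Si3O12 = 2.22*24.305 + 0.78*55.845 + 2*26.982 + 3*28.085 + 12*15.999 = 427.723 g/mol.
Each formula unit contains 3 Si, equivalent to 3/1 = 3.0000 mol SiO2.
M(SiO2) = 1×28.085 + 2×15.999 = 60.083 g/mol.
Mass of SiO2 per formula unit = 3.0000 × 60.083 = 180.249 g.
SiO2 wt% = 180.249 / 427.723 × 100 = 42.14%.

42.14 wt%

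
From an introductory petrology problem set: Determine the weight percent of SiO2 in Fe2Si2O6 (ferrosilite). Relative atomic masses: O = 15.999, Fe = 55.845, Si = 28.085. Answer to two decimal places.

45.54 wt%

Molar mass of Fe2Si2O6 = 2·55.845 + 2·28.085 + 6·15.999 = 263.854 g/mol.
Each formula unit contains 2 Si, equivalent to 2/1 = 2.0000 mol SiO2.
M(SiO2) = 1×28.085 + 2×15.999 = 60.083 g/mol.
Mass of SiO2 per formula unit = 2.0000 × 60.083 = 120.166 g.
SiO2 wt% = 120.166 / 263.854 × 100 = 45.54%.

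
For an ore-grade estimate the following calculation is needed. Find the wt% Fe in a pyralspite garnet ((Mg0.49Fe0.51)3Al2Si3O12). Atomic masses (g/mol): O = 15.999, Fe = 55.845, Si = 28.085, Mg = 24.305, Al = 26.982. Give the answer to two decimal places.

18.93 wt%

Molar mass of (Mg0.49Fe0.51)3Al2Si3O12: 1.47*24.305 + 1.53*55.845 + 2*26.982 + 3*28.085 + 12*15.999 = 451.378 g/mol.
Mass of Fe per formula unit: 1.53 × 55.845 = 85.443 g.
Weight fraction Fe = 85.443 / 451.378 = 0.1893.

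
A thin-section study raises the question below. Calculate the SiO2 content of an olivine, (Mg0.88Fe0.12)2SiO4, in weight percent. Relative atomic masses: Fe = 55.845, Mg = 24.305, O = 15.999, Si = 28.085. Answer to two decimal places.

M((Mg0.88Fe0.12)2SiO4) = 148.261 g/mol; M(SiO2) = 60.083 g/mol.
Moles SiO2 per formula unit = 1 Si ÷ 1 = 1.0000.
SiO2 fraction = (1.0000 × 60.083) / 148.261 = 60.083/148.261 = 0.4053.

40.53 wt%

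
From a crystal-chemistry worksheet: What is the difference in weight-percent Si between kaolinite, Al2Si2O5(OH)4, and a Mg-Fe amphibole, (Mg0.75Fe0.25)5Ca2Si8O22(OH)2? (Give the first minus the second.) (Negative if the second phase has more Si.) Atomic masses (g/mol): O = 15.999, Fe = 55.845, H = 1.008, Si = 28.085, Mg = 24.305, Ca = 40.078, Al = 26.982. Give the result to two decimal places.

-4.62 percentage points

M(Al2Si2O5(OH)4) = 258.157 g/mol, so wt% Si = 56.170/258.157 × 100 = 21.76%.
M((Mg0.75Fe0.25)5Ca2Si8O22(OH)2) = 851.778 g/mol, so wt% Si = 224.680/851.778 × 100 = 26.38%.
21.76 − 26.38 = -4.62 pp.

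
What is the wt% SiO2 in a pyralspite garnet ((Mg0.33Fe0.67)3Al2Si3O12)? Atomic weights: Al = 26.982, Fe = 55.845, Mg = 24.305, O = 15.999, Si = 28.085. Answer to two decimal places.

38.64 wt%

Molar mass of (Mg0.33Fe0.67)3Al2Si3O12 = 0.99*24.305 + 2.01*55.845 + 2*26.982 + 3*28.085 + 12*15.999 = 466.517 g/mol.
Each formula unit contains 3 Si, equivalent to 3/1 = 3.0000 mol SiO2.
M(SiO2) = 1×28.085 + 2×15.999 = 60.083 g/mol.
Mass of SiO2 per formula unit = 3.0000 × 60.083 = 180.249 g.
SiO2 wt% = 180.249 / 466.517 × 100 = 38.64%.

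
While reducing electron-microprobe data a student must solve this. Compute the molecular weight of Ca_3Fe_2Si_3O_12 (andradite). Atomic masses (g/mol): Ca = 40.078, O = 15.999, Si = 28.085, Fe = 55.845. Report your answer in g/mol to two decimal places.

508.17 g/mol

M = 3(40.078) + 2(55.845) + 3(28.085) + 12(15.999)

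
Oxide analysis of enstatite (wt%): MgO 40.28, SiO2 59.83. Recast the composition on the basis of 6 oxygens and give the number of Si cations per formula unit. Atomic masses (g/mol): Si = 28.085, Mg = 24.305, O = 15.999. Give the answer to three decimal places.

40.28 wt% MgO ÷ 40.304 g/mol = 0.99940 mol, giving 0.99940 Mg and 0.99940 O.
59.83 wt% SiO2 ÷ 60.083 g/mol = 0.99579 mol, giving 0.99579 Si and 1.99158 O.
Oxygen sums to 2.99098; scaling by 6/2.99098 = 2.00603 puts the formula on 6 O.
Si: 0.99579 × 2.00603 = 1.998 atoms per formula unit.

1.998 Si apfu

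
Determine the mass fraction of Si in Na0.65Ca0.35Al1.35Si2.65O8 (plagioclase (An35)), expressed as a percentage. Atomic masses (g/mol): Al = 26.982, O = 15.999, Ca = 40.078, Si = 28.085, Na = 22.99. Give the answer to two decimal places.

M(Na0.65Ca0.35Al1.35Si2.65O8) = 267.814 g/mol.
Si contributes 2.65 × 28.085 = 74.425 g per mole.
74.425/267.814 = 0.2779 → 27.79%.

27.79 wt%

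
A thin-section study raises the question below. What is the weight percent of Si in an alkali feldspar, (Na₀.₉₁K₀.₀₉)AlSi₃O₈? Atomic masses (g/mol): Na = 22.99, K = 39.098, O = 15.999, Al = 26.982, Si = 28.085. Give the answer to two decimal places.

Formula mass = 0.91×22.99 + 0.09×39.098 + 1×26.982 + 3×28.085 + 8×15.999 = 263.669 g/mol, of which 84.255 g is Si.
So Si makes up 84.255/263.669 = 0.3195 of the mass, i.e. 31.95%.

31.95 wt%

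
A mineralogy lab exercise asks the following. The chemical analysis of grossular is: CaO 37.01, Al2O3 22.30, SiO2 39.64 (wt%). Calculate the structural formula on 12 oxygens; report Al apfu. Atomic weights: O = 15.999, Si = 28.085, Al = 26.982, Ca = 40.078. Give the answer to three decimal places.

CaO: 37.01/56.077 = 0.65999 mol → 0.65999 mol Ca, 0.65999 mol O.
Al2O3: 22.30/101.961 = 0.21871 mol → 0.43742 mol Al, 0.65613 mol O.
SiO2: 39.64/60.083 = 0.65975 mol → 0.65975 mol Si, 1.31950 mol O.
Total oxygen = 2.63562 mol. Normalization factor = 12/2.63562 = 4.55301.
Al per 12 O = 0.43742 × 4.55301 = 1.992.

1.992 Al apfu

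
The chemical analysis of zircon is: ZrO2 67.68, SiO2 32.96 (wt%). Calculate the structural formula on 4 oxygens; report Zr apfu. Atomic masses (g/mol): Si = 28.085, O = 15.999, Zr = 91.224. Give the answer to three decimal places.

67.68 wt% ZrO2 ÷ 123.222 g/mol = 0.54925 mol, giving 0.54925 Zr and 1.09850 O.
32.96 wt% SiO2 ÷ 60.083 g/mol = 0.54857 mol, giving 0.54857 Si and 1.09714 O.
Oxygen sums to 2.19564; scaling by 4/2.19564 = 1.82179 puts the formula on 4 O.
Zr: 0.54925 × 1.82179 = 1.001 atoms per formula unit.

1.001 Zr apfu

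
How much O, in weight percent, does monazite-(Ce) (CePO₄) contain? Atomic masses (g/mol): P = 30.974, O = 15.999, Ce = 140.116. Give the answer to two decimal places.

27.22 weight percent

Molar mass of CePO₄: 1×140.116 + 1×30.974 + 4×15.999 = 235.086 g/mol.
Mass of O per formula unit: 4 × 15.999 = 63.996 g.
Weight fraction O = 63.996 / 235.086 = 0.2722.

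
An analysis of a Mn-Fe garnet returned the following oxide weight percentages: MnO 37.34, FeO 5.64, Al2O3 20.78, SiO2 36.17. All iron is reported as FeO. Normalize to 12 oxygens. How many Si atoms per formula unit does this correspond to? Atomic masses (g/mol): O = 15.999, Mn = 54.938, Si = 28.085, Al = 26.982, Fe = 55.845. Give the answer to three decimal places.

2.985 Si apfu

MnO (M=70.937): mol = 0.52638; Mn = 0.52638, O = 0.52638.
FeO (M=71.844): mol = 0.07850; Fe = 0.07850, O = 0.07850.
Al2O3 (M=101.961): mol = 0.20380; Al = 0.40760, O = 0.61140.
SiO2 (M=60.083): mol = 0.60200; Si = 0.60200, O = 1.20400.
ΣO = 2.42028; factor = 12/ΣO = 4.95810.
Si apfu = 0.60200 × 4.95810 = 2.985.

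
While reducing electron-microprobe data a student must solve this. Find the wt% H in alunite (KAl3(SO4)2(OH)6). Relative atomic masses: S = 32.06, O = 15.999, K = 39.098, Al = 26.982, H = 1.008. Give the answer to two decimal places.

1.46 wt%

M(KAl3(SO4)2(OH)6) = 414.198 g/mol.
H contributes 6 × 1.008 = 6.048 g per mole.
6.048/414.198 = 0.0146 → 1.46%.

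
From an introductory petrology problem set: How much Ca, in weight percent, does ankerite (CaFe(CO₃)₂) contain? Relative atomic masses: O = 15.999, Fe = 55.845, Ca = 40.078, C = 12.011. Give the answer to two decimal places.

Molar mass of CaFe(CO₃)₂: 1*40.078 + 1*55.845 + 2*12.011 + 6*15.999 = 215.939 g/mol.
Mass of Ca per formula unit: 1 × 40.078 = 40.078 g.
Weight fraction Ca = 40.078 / 215.939 = 0.1856.

18.56 weight percent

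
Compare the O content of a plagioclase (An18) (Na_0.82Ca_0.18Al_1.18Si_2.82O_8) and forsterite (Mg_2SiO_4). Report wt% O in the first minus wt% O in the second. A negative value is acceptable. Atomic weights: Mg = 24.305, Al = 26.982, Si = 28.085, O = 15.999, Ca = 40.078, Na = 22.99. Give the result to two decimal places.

2.79 percentage points

First mineral: 127.992 g O in 265.096 g formula = 48.28 wt% O.
Second mineral: 63.996 g O in 140.691 g formula = 45.49 wt% O.
48.28% − 45.49% gives a difference of 2.79 percentage points.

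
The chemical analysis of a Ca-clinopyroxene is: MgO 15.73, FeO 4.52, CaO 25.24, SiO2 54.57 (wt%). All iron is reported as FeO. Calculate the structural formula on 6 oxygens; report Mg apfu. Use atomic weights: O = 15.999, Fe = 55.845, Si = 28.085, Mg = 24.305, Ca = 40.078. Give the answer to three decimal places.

15.73 wt% MgO ÷ 40.304 g/mol = 0.39028 mol, giving 0.39028 Mg and 0.39028 O.
4.52 wt% FeO ÷ 71.844 g/mol = 0.06291 mol, giving 0.06291 Fe and 0.06291 O.
25.24 wt% CaO ÷ 56.077 g/mol = 0.45010 mol, giving 0.45010 Ca and 0.45010 O.
54.57 wt% SiO2 ÷ 60.083 g/mol = 0.90824 mol, giving 0.90824 Si and 1.81648 O.
Oxygen sums to 2.71977; scaling by 6/2.71977 = 2.20607 puts the formula on 6 O.
Mg: 0.39028 × 2.20607 = 0.861 atoms per formula unit.

0.861 Mg apfu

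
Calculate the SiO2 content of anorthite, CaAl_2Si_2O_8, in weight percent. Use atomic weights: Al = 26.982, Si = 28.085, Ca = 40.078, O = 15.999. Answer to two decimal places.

M(CaAl_2Si_2O_8) = 278.204 g/mol; M(SiO2) = 60.083 g/mol.
Moles SiO2 per formula unit = 2 Si ÷ 1 = 2.0000.
SiO2 fraction = (2.0000 × 60.083) / 278.204 = 120.166/278.204 = 0.4319.

43.19 wt%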